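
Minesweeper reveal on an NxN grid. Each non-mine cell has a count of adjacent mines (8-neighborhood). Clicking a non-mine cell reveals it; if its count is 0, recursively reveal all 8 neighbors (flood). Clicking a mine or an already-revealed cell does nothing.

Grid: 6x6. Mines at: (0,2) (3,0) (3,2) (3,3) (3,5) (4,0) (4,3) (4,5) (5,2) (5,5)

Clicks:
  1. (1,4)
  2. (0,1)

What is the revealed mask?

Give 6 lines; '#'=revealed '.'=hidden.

Answer: .#.###
...###
...###
......
......
......

Derivation:
Click 1 (1,4) count=0: revealed 9 new [(0,3) (0,4) (0,5) (1,3) (1,4) (1,5) (2,3) (2,4) (2,5)] -> total=9
Click 2 (0,1) count=1: revealed 1 new [(0,1)] -> total=10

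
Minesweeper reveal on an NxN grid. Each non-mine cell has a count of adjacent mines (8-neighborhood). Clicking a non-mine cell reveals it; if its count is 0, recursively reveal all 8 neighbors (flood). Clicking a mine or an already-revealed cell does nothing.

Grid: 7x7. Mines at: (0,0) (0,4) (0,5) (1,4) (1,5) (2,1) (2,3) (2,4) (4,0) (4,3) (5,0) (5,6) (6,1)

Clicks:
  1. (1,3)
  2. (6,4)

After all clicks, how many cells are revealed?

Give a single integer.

Answer: 9

Derivation:
Click 1 (1,3) count=4: revealed 1 new [(1,3)] -> total=1
Click 2 (6,4) count=0: revealed 8 new [(5,2) (5,3) (5,4) (5,5) (6,2) (6,3) (6,4) (6,5)] -> total=9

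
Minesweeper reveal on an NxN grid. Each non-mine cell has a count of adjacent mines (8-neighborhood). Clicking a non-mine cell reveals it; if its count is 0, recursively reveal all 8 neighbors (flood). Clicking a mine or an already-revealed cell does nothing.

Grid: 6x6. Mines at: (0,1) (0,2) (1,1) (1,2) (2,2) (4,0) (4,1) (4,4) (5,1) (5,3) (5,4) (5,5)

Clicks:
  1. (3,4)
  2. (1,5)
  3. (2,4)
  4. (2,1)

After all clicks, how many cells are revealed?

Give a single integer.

Answer: 13

Derivation:
Click 1 (3,4) count=1: revealed 1 new [(3,4)] -> total=1
Click 2 (1,5) count=0: revealed 11 new [(0,3) (0,4) (0,5) (1,3) (1,4) (1,5) (2,3) (2,4) (2,5) (3,3) (3,5)] -> total=12
Click 3 (2,4) count=0: revealed 0 new [(none)] -> total=12
Click 4 (2,1) count=3: revealed 1 new [(2,1)] -> total=13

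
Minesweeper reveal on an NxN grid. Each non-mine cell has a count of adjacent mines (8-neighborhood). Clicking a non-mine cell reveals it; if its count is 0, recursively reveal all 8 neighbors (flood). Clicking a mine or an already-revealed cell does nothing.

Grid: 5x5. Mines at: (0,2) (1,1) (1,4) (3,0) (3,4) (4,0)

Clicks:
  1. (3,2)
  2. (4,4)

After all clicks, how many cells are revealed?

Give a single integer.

Answer: 10

Derivation:
Click 1 (3,2) count=0: revealed 9 new [(2,1) (2,2) (2,3) (3,1) (3,2) (3,3) (4,1) (4,2) (4,3)] -> total=9
Click 2 (4,4) count=1: revealed 1 new [(4,4)] -> total=10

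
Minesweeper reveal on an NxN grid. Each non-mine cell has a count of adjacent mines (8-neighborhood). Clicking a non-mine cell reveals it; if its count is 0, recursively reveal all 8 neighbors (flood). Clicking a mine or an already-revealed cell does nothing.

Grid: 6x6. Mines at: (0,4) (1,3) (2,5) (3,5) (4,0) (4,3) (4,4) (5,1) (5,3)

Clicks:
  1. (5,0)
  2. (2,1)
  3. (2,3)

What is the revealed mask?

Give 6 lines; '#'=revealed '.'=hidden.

Answer: ###...
###...
####..
###...
......
#.....

Derivation:
Click 1 (5,0) count=2: revealed 1 new [(5,0)] -> total=1
Click 2 (2,1) count=0: revealed 12 new [(0,0) (0,1) (0,2) (1,0) (1,1) (1,2) (2,0) (2,1) (2,2) (3,0) (3,1) (3,2)] -> total=13
Click 3 (2,3) count=1: revealed 1 new [(2,3)] -> total=14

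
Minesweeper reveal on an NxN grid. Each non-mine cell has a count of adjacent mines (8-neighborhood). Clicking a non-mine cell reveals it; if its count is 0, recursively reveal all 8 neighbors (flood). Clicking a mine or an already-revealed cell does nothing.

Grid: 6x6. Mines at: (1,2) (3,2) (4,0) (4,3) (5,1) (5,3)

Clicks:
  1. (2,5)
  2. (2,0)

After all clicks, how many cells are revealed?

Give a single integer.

Click 1 (2,5) count=0: revealed 16 new [(0,3) (0,4) (0,5) (1,3) (1,4) (1,5) (2,3) (2,4) (2,5) (3,3) (3,4) (3,5) (4,4) (4,5) (5,4) (5,5)] -> total=16
Click 2 (2,0) count=0: revealed 8 new [(0,0) (0,1) (1,0) (1,1) (2,0) (2,1) (3,0) (3,1)] -> total=24

Answer: 24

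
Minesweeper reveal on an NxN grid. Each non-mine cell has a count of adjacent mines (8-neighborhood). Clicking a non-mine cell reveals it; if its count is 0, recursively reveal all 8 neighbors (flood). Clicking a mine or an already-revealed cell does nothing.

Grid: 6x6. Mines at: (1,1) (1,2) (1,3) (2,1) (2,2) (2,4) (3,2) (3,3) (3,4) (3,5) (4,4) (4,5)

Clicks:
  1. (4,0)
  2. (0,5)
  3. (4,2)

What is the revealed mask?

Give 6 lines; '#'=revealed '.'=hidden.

Answer: ....##
....##
......
##....
####..
####..

Derivation:
Click 1 (4,0) count=0: revealed 10 new [(3,0) (3,1) (4,0) (4,1) (4,2) (4,3) (5,0) (5,1) (5,2) (5,3)] -> total=10
Click 2 (0,5) count=0: revealed 4 new [(0,4) (0,5) (1,4) (1,5)] -> total=14
Click 3 (4,2) count=2: revealed 0 new [(none)] -> total=14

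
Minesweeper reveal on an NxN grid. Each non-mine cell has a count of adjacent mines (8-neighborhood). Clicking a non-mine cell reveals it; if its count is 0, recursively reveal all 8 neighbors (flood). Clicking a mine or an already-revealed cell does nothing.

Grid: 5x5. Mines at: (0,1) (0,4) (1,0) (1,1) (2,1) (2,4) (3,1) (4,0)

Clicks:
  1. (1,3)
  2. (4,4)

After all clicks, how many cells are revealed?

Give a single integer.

Answer: 7

Derivation:
Click 1 (1,3) count=2: revealed 1 new [(1,3)] -> total=1
Click 2 (4,4) count=0: revealed 6 new [(3,2) (3,3) (3,4) (4,2) (4,3) (4,4)] -> total=7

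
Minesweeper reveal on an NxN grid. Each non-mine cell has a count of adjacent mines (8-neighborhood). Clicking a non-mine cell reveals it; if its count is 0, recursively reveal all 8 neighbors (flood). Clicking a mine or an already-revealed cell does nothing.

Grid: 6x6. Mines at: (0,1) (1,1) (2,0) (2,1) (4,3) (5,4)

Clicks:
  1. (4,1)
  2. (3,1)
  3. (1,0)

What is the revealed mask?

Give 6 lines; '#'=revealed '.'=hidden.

Click 1 (4,1) count=0: revealed 9 new [(3,0) (3,1) (3,2) (4,0) (4,1) (4,2) (5,0) (5,1) (5,2)] -> total=9
Click 2 (3,1) count=2: revealed 0 new [(none)] -> total=9
Click 3 (1,0) count=4: revealed 1 new [(1,0)] -> total=10

Answer: ......
#.....
......
###...
###...
###...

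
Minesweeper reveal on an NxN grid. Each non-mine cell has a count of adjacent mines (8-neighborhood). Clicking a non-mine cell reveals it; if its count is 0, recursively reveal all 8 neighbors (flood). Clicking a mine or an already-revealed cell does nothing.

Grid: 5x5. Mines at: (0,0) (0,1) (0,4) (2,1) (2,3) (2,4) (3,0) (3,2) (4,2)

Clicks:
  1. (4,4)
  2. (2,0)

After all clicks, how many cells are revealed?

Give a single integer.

Click 1 (4,4) count=0: revealed 4 new [(3,3) (3,4) (4,3) (4,4)] -> total=4
Click 2 (2,0) count=2: revealed 1 new [(2,0)] -> total=5

Answer: 5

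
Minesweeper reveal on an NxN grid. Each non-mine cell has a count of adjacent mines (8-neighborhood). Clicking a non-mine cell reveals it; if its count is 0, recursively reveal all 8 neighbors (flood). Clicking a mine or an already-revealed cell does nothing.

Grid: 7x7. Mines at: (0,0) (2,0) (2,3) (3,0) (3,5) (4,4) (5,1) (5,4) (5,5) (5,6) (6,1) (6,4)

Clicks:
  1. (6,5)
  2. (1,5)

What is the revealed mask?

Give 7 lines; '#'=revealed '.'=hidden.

Click 1 (6,5) count=4: revealed 1 new [(6,5)] -> total=1
Click 2 (1,5) count=0: revealed 15 new [(0,1) (0,2) (0,3) (0,4) (0,5) (0,6) (1,1) (1,2) (1,3) (1,4) (1,5) (1,6) (2,4) (2,5) (2,6)] -> total=16

Answer: .######
.######
....###
.......
.......
.......
.....#.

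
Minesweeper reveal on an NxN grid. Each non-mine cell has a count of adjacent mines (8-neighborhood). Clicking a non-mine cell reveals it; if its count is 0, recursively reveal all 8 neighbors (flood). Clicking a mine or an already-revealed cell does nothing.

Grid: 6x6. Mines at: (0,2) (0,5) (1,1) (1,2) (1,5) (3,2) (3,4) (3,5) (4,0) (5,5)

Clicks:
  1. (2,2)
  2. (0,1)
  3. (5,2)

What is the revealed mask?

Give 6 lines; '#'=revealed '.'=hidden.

Click 1 (2,2) count=3: revealed 1 new [(2,2)] -> total=1
Click 2 (0,1) count=3: revealed 1 new [(0,1)] -> total=2
Click 3 (5,2) count=0: revealed 8 new [(4,1) (4,2) (4,3) (4,4) (5,1) (5,2) (5,3) (5,4)] -> total=10

Answer: .#....
......
..#...
......
.####.
.####.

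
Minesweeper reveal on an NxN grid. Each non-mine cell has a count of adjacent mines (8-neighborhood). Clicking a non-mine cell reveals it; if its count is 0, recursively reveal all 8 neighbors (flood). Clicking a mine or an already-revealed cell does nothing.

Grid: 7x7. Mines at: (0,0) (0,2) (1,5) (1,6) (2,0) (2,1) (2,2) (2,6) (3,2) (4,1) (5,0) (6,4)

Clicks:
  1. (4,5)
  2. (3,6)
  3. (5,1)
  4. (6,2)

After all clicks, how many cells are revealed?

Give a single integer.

Answer: 22

Derivation:
Click 1 (4,5) count=0: revealed 17 new [(2,3) (2,4) (2,5) (3,3) (3,4) (3,5) (3,6) (4,3) (4,4) (4,5) (4,6) (5,3) (5,4) (5,5) (5,6) (6,5) (6,6)] -> total=17
Click 2 (3,6) count=1: revealed 0 new [(none)] -> total=17
Click 3 (5,1) count=2: revealed 1 new [(5,1)] -> total=18
Click 4 (6,2) count=0: revealed 4 new [(5,2) (6,1) (6,2) (6,3)] -> total=22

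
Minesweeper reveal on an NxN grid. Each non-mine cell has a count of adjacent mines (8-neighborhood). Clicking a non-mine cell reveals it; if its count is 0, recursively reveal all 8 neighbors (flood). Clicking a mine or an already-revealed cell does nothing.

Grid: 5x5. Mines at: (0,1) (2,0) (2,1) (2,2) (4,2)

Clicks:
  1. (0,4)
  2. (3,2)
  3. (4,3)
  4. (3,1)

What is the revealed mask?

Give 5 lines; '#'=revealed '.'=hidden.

Answer: ..###
..###
...##
.####
...##

Derivation:
Click 1 (0,4) count=0: revealed 12 new [(0,2) (0,3) (0,4) (1,2) (1,3) (1,4) (2,3) (2,4) (3,3) (3,4) (4,3) (4,4)] -> total=12
Click 2 (3,2) count=3: revealed 1 new [(3,2)] -> total=13
Click 3 (4,3) count=1: revealed 0 new [(none)] -> total=13
Click 4 (3,1) count=4: revealed 1 new [(3,1)] -> total=14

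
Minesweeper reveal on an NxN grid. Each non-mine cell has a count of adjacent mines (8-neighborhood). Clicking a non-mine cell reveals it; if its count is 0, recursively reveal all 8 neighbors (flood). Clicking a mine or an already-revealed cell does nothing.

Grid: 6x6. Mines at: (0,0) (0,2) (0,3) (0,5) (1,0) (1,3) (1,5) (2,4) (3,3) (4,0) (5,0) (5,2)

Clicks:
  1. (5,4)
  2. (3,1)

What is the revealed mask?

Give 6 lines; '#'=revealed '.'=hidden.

Answer: ......
......
......
.#..##
...###
...###

Derivation:
Click 1 (5,4) count=0: revealed 8 new [(3,4) (3,5) (4,3) (4,4) (4,5) (5,3) (5,4) (5,5)] -> total=8
Click 2 (3,1) count=1: revealed 1 new [(3,1)] -> total=9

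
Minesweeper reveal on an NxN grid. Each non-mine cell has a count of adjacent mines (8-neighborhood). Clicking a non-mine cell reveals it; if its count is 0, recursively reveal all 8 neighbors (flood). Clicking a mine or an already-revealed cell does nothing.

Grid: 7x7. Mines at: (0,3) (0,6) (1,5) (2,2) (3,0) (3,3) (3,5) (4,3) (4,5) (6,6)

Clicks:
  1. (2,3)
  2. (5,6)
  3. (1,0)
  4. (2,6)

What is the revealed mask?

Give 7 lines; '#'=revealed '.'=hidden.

Answer: ###....
###....
##.#..#
.......
.......
......#
.......

Derivation:
Click 1 (2,3) count=2: revealed 1 new [(2,3)] -> total=1
Click 2 (5,6) count=2: revealed 1 new [(5,6)] -> total=2
Click 3 (1,0) count=0: revealed 8 new [(0,0) (0,1) (0,2) (1,0) (1,1) (1,2) (2,0) (2,1)] -> total=10
Click 4 (2,6) count=2: revealed 1 new [(2,6)] -> total=11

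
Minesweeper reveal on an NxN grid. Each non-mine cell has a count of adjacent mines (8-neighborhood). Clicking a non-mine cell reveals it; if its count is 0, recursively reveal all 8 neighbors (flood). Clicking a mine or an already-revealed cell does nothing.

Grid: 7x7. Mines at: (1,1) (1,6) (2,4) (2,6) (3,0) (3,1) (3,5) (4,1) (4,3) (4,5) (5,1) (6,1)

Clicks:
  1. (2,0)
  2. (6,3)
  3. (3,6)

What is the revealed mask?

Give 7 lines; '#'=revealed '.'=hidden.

Click 1 (2,0) count=3: revealed 1 new [(2,0)] -> total=1
Click 2 (6,3) count=0: revealed 10 new [(5,2) (5,3) (5,4) (5,5) (5,6) (6,2) (6,3) (6,4) (6,5) (6,6)] -> total=11
Click 3 (3,6) count=3: revealed 1 new [(3,6)] -> total=12

Answer: .......
.......
#......
......#
.......
..#####
..#####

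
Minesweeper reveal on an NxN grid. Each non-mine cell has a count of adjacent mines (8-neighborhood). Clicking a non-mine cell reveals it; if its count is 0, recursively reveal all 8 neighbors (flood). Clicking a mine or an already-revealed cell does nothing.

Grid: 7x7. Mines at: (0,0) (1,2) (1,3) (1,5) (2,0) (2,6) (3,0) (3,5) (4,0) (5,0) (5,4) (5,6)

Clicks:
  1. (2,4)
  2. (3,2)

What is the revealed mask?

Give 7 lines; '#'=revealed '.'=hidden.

Click 1 (2,4) count=3: revealed 1 new [(2,4)] -> total=1
Click 2 (3,2) count=0: revealed 17 new [(2,1) (2,2) (2,3) (3,1) (3,2) (3,3) (3,4) (4,1) (4,2) (4,3) (4,4) (5,1) (5,2) (5,3) (6,1) (6,2) (6,3)] -> total=18

Answer: .......
.......
.####..
.####..
.####..
.###...
.###...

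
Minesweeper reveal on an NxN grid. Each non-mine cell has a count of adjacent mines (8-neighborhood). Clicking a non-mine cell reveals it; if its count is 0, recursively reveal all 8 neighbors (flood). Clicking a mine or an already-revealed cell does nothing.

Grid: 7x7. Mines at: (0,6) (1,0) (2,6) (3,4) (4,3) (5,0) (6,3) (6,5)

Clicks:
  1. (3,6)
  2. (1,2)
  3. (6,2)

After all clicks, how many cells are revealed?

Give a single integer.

Click 1 (3,6) count=1: revealed 1 new [(3,6)] -> total=1
Click 2 (1,2) count=0: revealed 23 new [(0,1) (0,2) (0,3) (0,4) (0,5) (1,1) (1,2) (1,3) (1,4) (1,5) (2,0) (2,1) (2,2) (2,3) (2,4) (2,5) (3,0) (3,1) (3,2) (3,3) (4,0) (4,1) (4,2)] -> total=24
Click 3 (6,2) count=1: revealed 1 new [(6,2)] -> total=25

Answer: 25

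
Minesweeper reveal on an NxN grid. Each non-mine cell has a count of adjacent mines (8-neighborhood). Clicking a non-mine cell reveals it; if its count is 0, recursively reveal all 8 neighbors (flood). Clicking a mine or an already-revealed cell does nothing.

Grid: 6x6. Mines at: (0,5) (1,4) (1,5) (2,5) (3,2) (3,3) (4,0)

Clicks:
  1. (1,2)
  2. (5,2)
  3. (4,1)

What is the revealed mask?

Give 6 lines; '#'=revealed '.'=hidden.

Click 1 (1,2) count=0: revealed 14 new [(0,0) (0,1) (0,2) (0,3) (1,0) (1,1) (1,2) (1,3) (2,0) (2,1) (2,2) (2,3) (3,0) (3,1)] -> total=14
Click 2 (5,2) count=0: revealed 12 new [(3,4) (3,5) (4,1) (4,2) (4,3) (4,4) (4,5) (5,1) (5,2) (5,3) (5,4) (5,5)] -> total=26
Click 3 (4,1) count=2: revealed 0 new [(none)] -> total=26

Answer: ####..
####..
####..
##..##
.#####
.#####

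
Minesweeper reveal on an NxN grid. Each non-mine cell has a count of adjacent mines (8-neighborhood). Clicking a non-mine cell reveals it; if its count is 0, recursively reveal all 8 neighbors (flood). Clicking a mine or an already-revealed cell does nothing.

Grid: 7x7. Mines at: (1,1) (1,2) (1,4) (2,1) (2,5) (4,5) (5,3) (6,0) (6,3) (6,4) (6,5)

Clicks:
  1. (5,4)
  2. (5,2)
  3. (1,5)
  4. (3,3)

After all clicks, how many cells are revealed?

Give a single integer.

Answer: 12

Derivation:
Click 1 (5,4) count=5: revealed 1 new [(5,4)] -> total=1
Click 2 (5,2) count=2: revealed 1 new [(5,2)] -> total=2
Click 3 (1,5) count=2: revealed 1 new [(1,5)] -> total=3
Click 4 (3,3) count=0: revealed 9 new [(2,2) (2,3) (2,4) (3,2) (3,3) (3,4) (4,2) (4,3) (4,4)] -> total=12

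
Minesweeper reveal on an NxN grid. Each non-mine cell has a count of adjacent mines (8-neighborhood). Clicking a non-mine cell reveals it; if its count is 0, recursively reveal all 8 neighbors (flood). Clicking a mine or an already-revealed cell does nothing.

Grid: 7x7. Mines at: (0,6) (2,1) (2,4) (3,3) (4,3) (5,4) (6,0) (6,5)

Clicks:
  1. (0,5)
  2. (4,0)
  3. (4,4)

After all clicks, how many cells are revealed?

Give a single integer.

Click 1 (0,5) count=1: revealed 1 new [(0,5)] -> total=1
Click 2 (4,0) count=0: revealed 9 new [(3,0) (3,1) (3,2) (4,0) (4,1) (4,2) (5,0) (5,1) (5,2)] -> total=10
Click 3 (4,4) count=3: revealed 1 new [(4,4)] -> total=11

Answer: 11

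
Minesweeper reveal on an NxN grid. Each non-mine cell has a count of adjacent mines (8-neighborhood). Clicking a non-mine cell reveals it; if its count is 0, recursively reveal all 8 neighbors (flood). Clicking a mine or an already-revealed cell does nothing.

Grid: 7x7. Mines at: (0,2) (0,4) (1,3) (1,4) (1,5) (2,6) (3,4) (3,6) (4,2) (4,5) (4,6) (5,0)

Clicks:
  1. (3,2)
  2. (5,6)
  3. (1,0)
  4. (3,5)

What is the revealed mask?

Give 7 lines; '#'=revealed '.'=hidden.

Click 1 (3,2) count=1: revealed 1 new [(3,2)] -> total=1
Click 2 (5,6) count=2: revealed 1 new [(5,6)] -> total=2
Click 3 (1,0) count=0: revealed 12 new [(0,0) (0,1) (1,0) (1,1) (1,2) (2,0) (2,1) (2,2) (3,0) (3,1) (4,0) (4,1)] -> total=14
Click 4 (3,5) count=5: revealed 1 new [(3,5)] -> total=15

Answer: ##.....
###....
###....
###..#.
##.....
......#
.......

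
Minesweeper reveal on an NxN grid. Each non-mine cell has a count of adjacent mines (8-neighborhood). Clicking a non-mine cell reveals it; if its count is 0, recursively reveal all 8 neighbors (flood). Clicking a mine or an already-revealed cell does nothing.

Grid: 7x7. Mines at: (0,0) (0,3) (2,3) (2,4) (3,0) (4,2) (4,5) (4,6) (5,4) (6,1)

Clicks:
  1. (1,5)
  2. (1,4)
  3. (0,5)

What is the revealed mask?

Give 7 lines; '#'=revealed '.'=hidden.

Answer: ....###
....###
.....##
.....##
.......
.......
.......

Derivation:
Click 1 (1,5) count=1: revealed 1 new [(1,5)] -> total=1
Click 2 (1,4) count=3: revealed 1 new [(1,4)] -> total=2
Click 3 (0,5) count=0: revealed 8 new [(0,4) (0,5) (0,6) (1,6) (2,5) (2,6) (3,5) (3,6)] -> total=10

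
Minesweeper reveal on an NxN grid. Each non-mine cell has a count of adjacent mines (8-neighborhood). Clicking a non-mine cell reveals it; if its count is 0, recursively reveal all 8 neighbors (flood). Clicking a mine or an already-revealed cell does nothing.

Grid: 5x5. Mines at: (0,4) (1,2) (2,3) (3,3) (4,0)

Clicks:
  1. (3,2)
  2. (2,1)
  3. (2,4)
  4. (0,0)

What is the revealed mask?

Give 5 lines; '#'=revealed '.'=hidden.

Click 1 (3,2) count=2: revealed 1 new [(3,2)] -> total=1
Click 2 (2,1) count=1: revealed 1 new [(2,1)] -> total=2
Click 3 (2,4) count=2: revealed 1 new [(2,4)] -> total=3
Click 4 (0,0) count=0: revealed 7 new [(0,0) (0,1) (1,0) (1,1) (2,0) (3,0) (3,1)] -> total=10

Answer: ##...
##...
##..#
###..
.....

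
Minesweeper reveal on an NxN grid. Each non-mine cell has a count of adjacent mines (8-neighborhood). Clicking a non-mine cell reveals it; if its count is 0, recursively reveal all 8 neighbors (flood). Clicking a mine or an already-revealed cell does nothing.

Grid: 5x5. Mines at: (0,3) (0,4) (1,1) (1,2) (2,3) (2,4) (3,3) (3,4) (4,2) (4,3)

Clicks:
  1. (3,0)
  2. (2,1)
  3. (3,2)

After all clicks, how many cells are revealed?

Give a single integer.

Answer: 7

Derivation:
Click 1 (3,0) count=0: revealed 6 new [(2,0) (2,1) (3,0) (3,1) (4,0) (4,1)] -> total=6
Click 2 (2,1) count=2: revealed 0 new [(none)] -> total=6
Click 3 (3,2) count=4: revealed 1 new [(3,2)] -> total=7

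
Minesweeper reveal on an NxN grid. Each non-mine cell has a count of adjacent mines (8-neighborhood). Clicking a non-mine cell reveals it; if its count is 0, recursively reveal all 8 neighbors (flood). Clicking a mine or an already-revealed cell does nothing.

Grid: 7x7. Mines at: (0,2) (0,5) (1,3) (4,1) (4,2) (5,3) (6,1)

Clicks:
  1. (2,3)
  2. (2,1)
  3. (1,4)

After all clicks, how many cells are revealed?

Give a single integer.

Answer: 13

Derivation:
Click 1 (2,3) count=1: revealed 1 new [(2,3)] -> total=1
Click 2 (2,1) count=0: revealed 11 new [(0,0) (0,1) (1,0) (1,1) (1,2) (2,0) (2,1) (2,2) (3,0) (3,1) (3,2)] -> total=12
Click 3 (1,4) count=2: revealed 1 new [(1,4)] -> total=13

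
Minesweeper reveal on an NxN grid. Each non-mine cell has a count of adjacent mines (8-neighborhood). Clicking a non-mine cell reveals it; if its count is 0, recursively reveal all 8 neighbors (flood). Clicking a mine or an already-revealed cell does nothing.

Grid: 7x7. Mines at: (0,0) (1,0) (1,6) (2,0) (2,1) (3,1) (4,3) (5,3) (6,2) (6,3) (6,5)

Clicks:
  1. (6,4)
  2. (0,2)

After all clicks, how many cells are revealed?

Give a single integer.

Answer: 27

Derivation:
Click 1 (6,4) count=3: revealed 1 new [(6,4)] -> total=1
Click 2 (0,2) count=0: revealed 26 new [(0,1) (0,2) (0,3) (0,4) (0,5) (1,1) (1,2) (1,3) (1,4) (1,5) (2,2) (2,3) (2,4) (2,5) (2,6) (3,2) (3,3) (3,4) (3,5) (3,6) (4,4) (4,5) (4,6) (5,4) (5,5) (5,6)] -> total=27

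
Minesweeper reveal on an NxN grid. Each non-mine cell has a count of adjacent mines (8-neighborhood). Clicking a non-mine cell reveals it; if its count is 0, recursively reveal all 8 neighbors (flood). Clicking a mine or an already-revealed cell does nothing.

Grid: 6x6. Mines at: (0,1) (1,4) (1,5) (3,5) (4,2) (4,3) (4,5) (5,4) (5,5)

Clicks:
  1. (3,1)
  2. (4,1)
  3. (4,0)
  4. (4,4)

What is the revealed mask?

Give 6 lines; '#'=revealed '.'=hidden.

Click 1 (3,1) count=1: revealed 1 new [(3,1)] -> total=1
Click 2 (4,1) count=1: revealed 1 new [(4,1)] -> total=2
Click 3 (4,0) count=0: revealed 14 new [(1,0) (1,1) (1,2) (1,3) (2,0) (2,1) (2,2) (2,3) (3,0) (3,2) (3,3) (4,0) (5,0) (5,1)] -> total=16
Click 4 (4,4) count=5: revealed 1 new [(4,4)] -> total=17

Answer: ......
####..
####..
####..
##..#.
##....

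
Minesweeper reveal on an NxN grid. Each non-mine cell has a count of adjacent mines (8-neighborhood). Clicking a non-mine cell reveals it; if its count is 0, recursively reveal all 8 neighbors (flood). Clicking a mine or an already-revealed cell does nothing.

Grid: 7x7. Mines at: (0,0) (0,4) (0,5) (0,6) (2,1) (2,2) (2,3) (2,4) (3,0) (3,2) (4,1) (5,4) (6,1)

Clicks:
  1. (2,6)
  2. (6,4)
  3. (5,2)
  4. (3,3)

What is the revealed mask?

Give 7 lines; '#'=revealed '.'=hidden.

Answer: .......
.....##
.....##
...#.##
.....##
..#..##
....###

Derivation:
Click 1 (2,6) count=0: revealed 12 new [(1,5) (1,6) (2,5) (2,6) (3,5) (3,6) (4,5) (4,6) (5,5) (5,6) (6,5) (6,6)] -> total=12
Click 2 (6,4) count=1: revealed 1 new [(6,4)] -> total=13
Click 3 (5,2) count=2: revealed 1 new [(5,2)] -> total=14
Click 4 (3,3) count=4: revealed 1 new [(3,3)] -> total=15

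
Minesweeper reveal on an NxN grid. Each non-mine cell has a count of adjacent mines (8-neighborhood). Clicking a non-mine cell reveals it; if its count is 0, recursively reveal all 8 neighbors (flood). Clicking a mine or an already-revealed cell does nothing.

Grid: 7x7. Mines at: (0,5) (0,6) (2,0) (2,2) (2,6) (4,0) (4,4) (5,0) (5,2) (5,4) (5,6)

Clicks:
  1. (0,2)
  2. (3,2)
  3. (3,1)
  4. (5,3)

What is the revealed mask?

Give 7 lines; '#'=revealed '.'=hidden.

Click 1 (0,2) count=0: revealed 10 new [(0,0) (0,1) (0,2) (0,3) (0,4) (1,0) (1,1) (1,2) (1,3) (1,4)] -> total=10
Click 2 (3,2) count=1: revealed 1 new [(3,2)] -> total=11
Click 3 (3,1) count=3: revealed 1 new [(3,1)] -> total=12
Click 4 (5,3) count=3: revealed 1 new [(5,3)] -> total=13

Answer: #####..
#####..
.......
.##....
.......
...#...
.......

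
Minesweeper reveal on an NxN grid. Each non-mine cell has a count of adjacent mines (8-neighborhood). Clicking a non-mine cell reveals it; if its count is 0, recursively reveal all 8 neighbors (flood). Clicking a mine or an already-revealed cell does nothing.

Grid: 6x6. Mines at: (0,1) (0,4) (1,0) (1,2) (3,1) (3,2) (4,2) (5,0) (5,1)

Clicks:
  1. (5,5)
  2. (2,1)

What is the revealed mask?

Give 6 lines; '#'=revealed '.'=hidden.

Click 1 (5,5) count=0: revealed 15 new [(1,3) (1,4) (1,5) (2,3) (2,4) (2,5) (3,3) (3,4) (3,5) (4,3) (4,4) (4,5) (5,3) (5,4) (5,5)] -> total=15
Click 2 (2,1) count=4: revealed 1 new [(2,1)] -> total=16

Answer: ......
...###
.#.###
...###
...###
...###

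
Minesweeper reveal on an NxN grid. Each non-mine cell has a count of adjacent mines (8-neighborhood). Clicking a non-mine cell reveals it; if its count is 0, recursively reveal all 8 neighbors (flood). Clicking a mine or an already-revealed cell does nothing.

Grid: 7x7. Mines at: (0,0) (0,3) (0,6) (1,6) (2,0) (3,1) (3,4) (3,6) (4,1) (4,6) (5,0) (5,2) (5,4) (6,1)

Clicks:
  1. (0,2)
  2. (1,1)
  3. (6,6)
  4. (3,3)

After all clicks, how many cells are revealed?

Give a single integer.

Answer: 7

Derivation:
Click 1 (0,2) count=1: revealed 1 new [(0,2)] -> total=1
Click 2 (1,1) count=2: revealed 1 new [(1,1)] -> total=2
Click 3 (6,6) count=0: revealed 4 new [(5,5) (5,6) (6,5) (6,6)] -> total=6
Click 4 (3,3) count=1: revealed 1 new [(3,3)] -> total=7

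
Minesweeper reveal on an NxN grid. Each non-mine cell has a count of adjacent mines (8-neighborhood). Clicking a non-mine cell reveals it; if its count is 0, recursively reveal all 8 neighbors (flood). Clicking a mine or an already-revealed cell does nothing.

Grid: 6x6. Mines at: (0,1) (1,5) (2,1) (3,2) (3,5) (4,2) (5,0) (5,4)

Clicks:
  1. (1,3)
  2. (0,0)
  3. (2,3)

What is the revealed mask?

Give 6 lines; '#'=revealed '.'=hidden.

Click 1 (1,3) count=0: revealed 9 new [(0,2) (0,3) (0,4) (1,2) (1,3) (1,4) (2,2) (2,3) (2,4)] -> total=9
Click 2 (0,0) count=1: revealed 1 new [(0,0)] -> total=10
Click 3 (2,3) count=1: revealed 0 new [(none)] -> total=10

Answer: #.###.
..###.
..###.
......
......
......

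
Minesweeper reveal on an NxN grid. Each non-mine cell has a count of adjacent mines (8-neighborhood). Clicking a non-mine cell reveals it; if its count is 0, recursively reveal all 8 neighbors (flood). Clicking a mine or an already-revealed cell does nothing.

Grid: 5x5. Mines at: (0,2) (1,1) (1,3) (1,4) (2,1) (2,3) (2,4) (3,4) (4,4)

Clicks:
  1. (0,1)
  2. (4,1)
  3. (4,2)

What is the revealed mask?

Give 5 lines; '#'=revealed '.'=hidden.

Click 1 (0,1) count=2: revealed 1 new [(0,1)] -> total=1
Click 2 (4,1) count=0: revealed 8 new [(3,0) (3,1) (3,2) (3,3) (4,0) (4,1) (4,2) (4,3)] -> total=9
Click 3 (4,2) count=0: revealed 0 new [(none)] -> total=9

Answer: .#...
.....
.....
####.
####.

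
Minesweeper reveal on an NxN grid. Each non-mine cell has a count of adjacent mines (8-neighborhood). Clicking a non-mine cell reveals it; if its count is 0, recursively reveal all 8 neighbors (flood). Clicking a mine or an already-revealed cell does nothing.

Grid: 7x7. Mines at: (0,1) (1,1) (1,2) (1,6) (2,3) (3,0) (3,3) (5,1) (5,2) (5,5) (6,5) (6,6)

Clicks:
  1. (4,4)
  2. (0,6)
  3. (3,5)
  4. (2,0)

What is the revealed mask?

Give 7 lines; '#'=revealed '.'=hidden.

Click 1 (4,4) count=2: revealed 1 new [(4,4)] -> total=1
Click 2 (0,6) count=1: revealed 1 new [(0,6)] -> total=2
Click 3 (3,5) count=0: revealed 8 new [(2,4) (2,5) (2,6) (3,4) (3,5) (3,6) (4,5) (4,6)] -> total=10
Click 4 (2,0) count=2: revealed 1 new [(2,0)] -> total=11

Answer: ......#
.......
#...###
....###
....###
.......
.......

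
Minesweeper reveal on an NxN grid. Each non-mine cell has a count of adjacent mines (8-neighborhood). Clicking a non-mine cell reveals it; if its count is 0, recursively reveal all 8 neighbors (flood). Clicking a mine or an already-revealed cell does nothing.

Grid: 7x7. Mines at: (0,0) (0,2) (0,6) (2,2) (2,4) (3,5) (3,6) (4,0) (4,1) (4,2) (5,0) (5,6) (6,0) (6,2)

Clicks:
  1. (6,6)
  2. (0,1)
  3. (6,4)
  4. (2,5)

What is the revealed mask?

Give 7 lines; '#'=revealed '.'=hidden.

Answer: .#.....
.......
.....#.
.......
...###.
...###.
...####

Derivation:
Click 1 (6,6) count=1: revealed 1 new [(6,6)] -> total=1
Click 2 (0,1) count=2: revealed 1 new [(0,1)] -> total=2
Click 3 (6,4) count=0: revealed 9 new [(4,3) (4,4) (4,5) (5,3) (5,4) (5,5) (6,3) (6,4) (6,5)] -> total=11
Click 4 (2,5) count=3: revealed 1 new [(2,5)] -> total=12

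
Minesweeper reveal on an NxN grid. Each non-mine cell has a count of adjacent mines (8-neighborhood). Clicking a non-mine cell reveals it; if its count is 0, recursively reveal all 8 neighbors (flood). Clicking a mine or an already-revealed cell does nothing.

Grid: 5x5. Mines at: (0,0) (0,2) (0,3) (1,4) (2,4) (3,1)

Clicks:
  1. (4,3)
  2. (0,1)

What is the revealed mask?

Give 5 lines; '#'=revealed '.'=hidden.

Click 1 (4,3) count=0: revealed 6 new [(3,2) (3,3) (3,4) (4,2) (4,3) (4,4)] -> total=6
Click 2 (0,1) count=2: revealed 1 new [(0,1)] -> total=7

Answer: .#...
.....
.....
..###
..###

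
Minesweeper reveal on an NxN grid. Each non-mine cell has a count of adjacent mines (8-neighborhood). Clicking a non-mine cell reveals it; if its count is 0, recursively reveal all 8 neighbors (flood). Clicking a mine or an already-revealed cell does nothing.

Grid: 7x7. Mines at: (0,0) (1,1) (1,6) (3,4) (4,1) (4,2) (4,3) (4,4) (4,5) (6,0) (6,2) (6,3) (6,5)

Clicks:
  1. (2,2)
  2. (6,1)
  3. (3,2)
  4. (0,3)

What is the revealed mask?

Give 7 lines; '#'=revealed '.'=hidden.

Click 1 (2,2) count=1: revealed 1 new [(2,2)] -> total=1
Click 2 (6,1) count=2: revealed 1 new [(6,1)] -> total=2
Click 3 (3,2) count=3: revealed 1 new [(3,2)] -> total=3
Click 4 (0,3) count=0: revealed 11 new [(0,2) (0,3) (0,4) (0,5) (1,2) (1,3) (1,4) (1,5) (2,3) (2,4) (2,5)] -> total=14

Answer: ..####.
..####.
..####.
..#....
.......
.......
.#.....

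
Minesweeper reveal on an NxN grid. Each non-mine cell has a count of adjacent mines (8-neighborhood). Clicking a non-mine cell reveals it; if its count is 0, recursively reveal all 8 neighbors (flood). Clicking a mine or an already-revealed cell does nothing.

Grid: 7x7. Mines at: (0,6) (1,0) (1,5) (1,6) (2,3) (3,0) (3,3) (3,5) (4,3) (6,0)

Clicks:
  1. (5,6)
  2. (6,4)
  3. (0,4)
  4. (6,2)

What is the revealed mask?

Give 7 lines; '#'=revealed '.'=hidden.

Answer: ....#..
.......
.......
.......
....###
.######
.######

Derivation:
Click 1 (5,6) count=0: revealed 15 new [(4,4) (4,5) (4,6) (5,1) (5,2) (5,3) (5,4) (5,5) (5,6) (6,1) (6,2) (6,3) (6,4) (6,5) (6,6)] -> total=15
Click 2 (6,4) count=0: revealed 0 new [(none)] -> total=15
Click 3 (0,4) count=1: revealed 1 new [(0,4)] -> total=16
Click 4 (6,2) count=0: revealed 0 new [(none)] -> total=16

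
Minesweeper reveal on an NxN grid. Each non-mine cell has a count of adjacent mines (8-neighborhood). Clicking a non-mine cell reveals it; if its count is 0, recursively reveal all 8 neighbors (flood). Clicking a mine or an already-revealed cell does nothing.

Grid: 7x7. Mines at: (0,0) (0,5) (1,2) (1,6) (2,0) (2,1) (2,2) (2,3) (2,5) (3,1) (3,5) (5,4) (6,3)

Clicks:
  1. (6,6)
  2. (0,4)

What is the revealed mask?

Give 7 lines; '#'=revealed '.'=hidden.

Click 1 (6,6) count=0: revealed 6 new [(4,5) (4,6) (5,5) (5,6) (6,5) (6,6)] -> total=6
Click 2 (0,4) count=1: revealed 1 new [(0,4)] -> total=7

Answer: ....#..
.......
.......
.......
.....##
.....##
.....##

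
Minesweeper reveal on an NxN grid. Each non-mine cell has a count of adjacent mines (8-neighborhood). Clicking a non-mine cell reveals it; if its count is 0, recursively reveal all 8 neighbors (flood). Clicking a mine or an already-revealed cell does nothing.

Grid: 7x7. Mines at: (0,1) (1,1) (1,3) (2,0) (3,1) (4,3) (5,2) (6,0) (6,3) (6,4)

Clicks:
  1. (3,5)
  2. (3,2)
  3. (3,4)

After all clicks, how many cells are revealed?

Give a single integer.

Answer: 21

Derivation:
Click 1 (3,5) count=0: revealed 20 new [(0,4) (0,5) (0,6) (1,4) (1,5) (1,6) (2,4) (2,5) (2,6) (3,4) (3,5) (3,6) (4,4) (4,5) (4,6) (5,4) (5,5) (5,6) (6,5) (6,6)] -> total=20
Click 2 (3,2) count=2: revealed 1 new [(3,2)] -> total=21
Click 3 (3,4) count=1: revealed 0 new [(none)] -> total=21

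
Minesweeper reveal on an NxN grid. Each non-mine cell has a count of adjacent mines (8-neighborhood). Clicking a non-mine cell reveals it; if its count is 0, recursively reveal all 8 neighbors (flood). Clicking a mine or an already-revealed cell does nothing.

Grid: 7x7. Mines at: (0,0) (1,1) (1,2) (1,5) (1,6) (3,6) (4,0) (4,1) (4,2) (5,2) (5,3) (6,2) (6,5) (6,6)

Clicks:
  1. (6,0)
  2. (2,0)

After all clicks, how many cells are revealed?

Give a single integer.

Click 1 (6,0) count=0: revealed 4 new [(5,0) (5,1) (6,0) (6,1)] -> total=4
Click 2 (2,0) count=1: revealed 1 new [(2,0)] -> total=5

Answer: 5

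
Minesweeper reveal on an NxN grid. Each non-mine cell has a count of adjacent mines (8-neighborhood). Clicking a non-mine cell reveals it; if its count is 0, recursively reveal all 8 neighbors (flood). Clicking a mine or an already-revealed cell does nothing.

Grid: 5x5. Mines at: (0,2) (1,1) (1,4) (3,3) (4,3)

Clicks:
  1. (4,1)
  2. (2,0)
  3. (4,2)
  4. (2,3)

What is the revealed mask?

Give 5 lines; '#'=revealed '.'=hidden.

Answer: .....
.....
####.
###..
###..

Derivation:
Click 1 (4,1) count=0: revealed 9 new [(2,0) (2,1) (2,2) (3,0) (3,1) (3,2) (4,0) (4,1) (4,2)] -> total=9
Click 2 (2,0) count=1: revealed 0 new [(none)] -> total=9
Click 3 (4,2) count=2: revealed 0 new [(none)] -> total=9
Click 4 (2,3) count=2: revealed 1 new [(2,3)] -> total=10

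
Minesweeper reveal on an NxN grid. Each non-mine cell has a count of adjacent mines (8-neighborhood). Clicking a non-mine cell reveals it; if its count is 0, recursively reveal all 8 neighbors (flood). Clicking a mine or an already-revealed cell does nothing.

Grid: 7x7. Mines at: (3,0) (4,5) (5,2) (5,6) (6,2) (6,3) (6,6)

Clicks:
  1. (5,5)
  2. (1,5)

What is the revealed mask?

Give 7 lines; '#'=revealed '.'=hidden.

Answer: #######
#######
#######
.######
.####..
.....#.
.......

Derivation:
Click 1 (5,5) count=3: revealed 1 new [(5,5)] -> total=1
Click 2 (1,5) count=0: revealed 31 new [(0,0) (0,1) (0,2) (0,3) (0,4) (0,5) (0,6) (1,0) (1,1) (1,2) (1,3) (1,4) (1,5) (1,6) (2,0) (2,1) (2,2) (2,3) (2,4) (2,5) (2,6) (3,1) (3,2) (3,3) (3,4) (3,5) (3,6) (4,1) (4,2) (4,3) (4,4)] -> total=32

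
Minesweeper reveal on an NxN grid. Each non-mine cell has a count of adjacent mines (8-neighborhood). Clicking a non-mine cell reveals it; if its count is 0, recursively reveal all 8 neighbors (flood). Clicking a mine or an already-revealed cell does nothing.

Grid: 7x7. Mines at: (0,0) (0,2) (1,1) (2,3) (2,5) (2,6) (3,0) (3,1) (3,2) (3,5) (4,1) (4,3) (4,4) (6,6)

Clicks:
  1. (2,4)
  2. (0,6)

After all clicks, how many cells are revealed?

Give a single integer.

Click 1 (2,4) count=3: revealed 1 new [(2,4)] -> total=1
Click 2 (0,6) count=0: revealed 8 new [(0,3) (0,4) (0,5) (0,6) (1,3) (1,4) (1,5) (1,6)] -> total=9

Answer: 9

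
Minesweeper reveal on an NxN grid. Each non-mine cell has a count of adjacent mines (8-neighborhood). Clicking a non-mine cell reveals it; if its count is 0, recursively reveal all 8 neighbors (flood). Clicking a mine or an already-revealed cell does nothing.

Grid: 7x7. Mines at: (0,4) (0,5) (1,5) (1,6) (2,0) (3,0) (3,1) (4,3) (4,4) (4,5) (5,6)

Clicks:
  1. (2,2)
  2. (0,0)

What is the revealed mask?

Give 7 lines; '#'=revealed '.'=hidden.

Click 1 (2,2) count=1: revealed 1 new [(2,2)] -> total=1
Click 2 (0,0) count=0: revealed 15 new [(0,0) (0,1) (0,2) (0,3) (1,0) (1,1) (1,2) (1,3) (1,4) (2,1) (2,3) (2,4) (3,2) (3,3) (3,4)] -> total=16

Answer: ####...
#####..
.####..
..###..
.......
.......
.......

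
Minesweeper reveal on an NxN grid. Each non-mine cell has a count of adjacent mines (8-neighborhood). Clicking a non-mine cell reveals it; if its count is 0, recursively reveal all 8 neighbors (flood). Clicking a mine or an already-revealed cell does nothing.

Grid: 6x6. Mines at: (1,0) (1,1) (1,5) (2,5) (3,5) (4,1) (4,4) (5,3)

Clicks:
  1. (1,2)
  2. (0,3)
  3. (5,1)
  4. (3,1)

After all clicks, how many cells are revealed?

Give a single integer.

Click 1 (1,2) count=1: revealed 1 new [(1,2)] -> total=1
Click 2 (0,3) count=0: revealed 11 new [(0,2) (0,3) (0,4) (1,3) (1,4) (2,2) (2,3) (2,4) (3,2) (3,3) (3,4)] -> total=12
Click 3 (5,1) count=1: revealed 1 new [(5,1)] -> total=13
Click 4 (3,1) count=1: revealed 1 new [(3,1)] -> total=14

Answer: 14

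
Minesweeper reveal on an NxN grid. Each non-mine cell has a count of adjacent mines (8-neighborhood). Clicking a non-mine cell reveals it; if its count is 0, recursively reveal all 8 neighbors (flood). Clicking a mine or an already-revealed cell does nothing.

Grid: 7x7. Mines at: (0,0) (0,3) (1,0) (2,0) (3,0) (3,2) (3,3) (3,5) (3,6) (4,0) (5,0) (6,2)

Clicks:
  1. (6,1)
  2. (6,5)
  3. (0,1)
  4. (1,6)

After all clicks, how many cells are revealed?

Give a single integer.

Answer: 23

Derivation:
Click 1 (6,1) count=2: revealed 1 new [(6,1)] -> total=1
Click 2 (6,5) count=0: revealed 12 new [(4,3) (4,4) (4,5) (4,6) (5,3) (5,4) (5,5) (5,6) (6,3) (6,4) (6,5) (6,6)] -> total=13
Click 3 (0,1) count=2: revealed 1 new [(0,1)] -> total=14
Click 4 (1,6) count=0: revealed 9 new [(0,4) (0,5) (0,6) (1,4) (1,5) (1,6) (2,4) (2,5) (2,6)] -> total=23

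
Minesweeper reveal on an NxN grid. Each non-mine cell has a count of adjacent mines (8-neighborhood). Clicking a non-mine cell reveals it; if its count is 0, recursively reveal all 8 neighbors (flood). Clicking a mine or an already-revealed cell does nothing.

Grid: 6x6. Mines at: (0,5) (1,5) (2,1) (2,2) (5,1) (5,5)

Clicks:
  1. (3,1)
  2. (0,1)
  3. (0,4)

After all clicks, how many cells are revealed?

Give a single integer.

Click 1 (3,1) count=2: revealed 1 new [(3,1)] -> total=1
Click 2 (0,1) count=0: revealed 10 new [(0,0) (0,1) (0,2) (0,3) (0,4) (1,0) (1,1) (1,2) (1,3) (1,4)] -> total=11
Click 3 (0,4) count=2: revealed 0 new [(none)] -> total=11

Answer: 11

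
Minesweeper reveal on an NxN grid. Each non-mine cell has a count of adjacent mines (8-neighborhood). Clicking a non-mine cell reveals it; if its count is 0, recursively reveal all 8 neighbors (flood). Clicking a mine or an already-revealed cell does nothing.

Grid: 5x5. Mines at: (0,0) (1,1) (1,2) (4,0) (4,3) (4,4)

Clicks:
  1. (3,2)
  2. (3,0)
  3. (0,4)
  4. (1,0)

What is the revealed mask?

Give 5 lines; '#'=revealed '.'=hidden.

Click 1 (3,2) count=1: revealed 1 new [(3,2)] -> total=1
Click 2 (3,0) count=1: revealed 1 new [(3,0)] -> total=2
Click 3 (0,4) count=0: revealed 8 new [(0,3) (0,4) (1,3) (1,4) (2,3) (2,4) (3,3) (3,4)] -> total=10
Click 4 (1,0) count=2: revealed 1 new [(1,0)] -> total=11

Answer: ...##
#..##
...##
#.###
.....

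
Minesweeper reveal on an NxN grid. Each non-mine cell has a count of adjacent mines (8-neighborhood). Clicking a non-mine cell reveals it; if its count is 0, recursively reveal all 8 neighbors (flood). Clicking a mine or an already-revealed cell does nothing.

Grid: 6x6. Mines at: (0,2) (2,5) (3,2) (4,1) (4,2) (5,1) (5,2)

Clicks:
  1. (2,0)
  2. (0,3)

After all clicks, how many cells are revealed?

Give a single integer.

Answer: 9

Derivation:
Click 1 (2,0) count=0: revealed 8 new [(0,0) (0,1) (1,0) (1,1) (2,0) (2,1) (3,0) (3,1)] -> total=8
Click 2 (0,3) count=1: revealed 1 new [(0,3)] -> total=9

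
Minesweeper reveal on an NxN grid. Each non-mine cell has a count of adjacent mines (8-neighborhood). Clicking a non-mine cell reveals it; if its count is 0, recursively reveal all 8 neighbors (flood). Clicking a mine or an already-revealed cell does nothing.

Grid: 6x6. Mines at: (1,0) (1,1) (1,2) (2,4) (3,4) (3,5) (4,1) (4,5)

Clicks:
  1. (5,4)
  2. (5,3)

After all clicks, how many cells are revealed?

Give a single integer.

Answer: 6

Derivation:
Click 1 (5,4) count=1: revealed 1 new [(5,4)] -> total=1
Click 2 (5,3) count=0: revealed 5 new [(4,2) (4,3) (4,4) (5,2) (5,3)] -> total=6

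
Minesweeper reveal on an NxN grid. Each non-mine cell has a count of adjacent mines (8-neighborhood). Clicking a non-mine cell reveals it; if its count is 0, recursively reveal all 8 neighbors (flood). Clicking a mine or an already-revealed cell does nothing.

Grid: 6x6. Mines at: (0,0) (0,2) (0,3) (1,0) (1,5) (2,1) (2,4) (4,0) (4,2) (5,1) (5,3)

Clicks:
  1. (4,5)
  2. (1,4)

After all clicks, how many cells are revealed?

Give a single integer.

Answer: 7

Derivation:
Click 1 (4,5) count=0: revealed 6 new [(3,4) (3,5) (4,4) (4,5) (5,4) (5,5)] -> total=6
Click 2 (1,4) count=3: revealed 1 new [(1,4)] -> total=7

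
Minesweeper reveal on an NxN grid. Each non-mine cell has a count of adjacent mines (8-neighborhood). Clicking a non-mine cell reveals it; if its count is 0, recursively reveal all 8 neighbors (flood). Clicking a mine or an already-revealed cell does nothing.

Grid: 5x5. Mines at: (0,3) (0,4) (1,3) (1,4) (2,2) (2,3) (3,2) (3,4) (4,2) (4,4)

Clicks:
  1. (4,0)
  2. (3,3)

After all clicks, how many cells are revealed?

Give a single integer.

Answer: 13

Derivation:
Click 1 (4,0) count=0: revealed 12 new [(0,0) (0,1) (0,2) (1,0) (1,1) (1,2) (2,0) (2,1) (3,0) (3,1) (4,0) (4,1)] -> total=12
Click 2 (3,3) count=6: revealed 1 new [(3,3)] -> total=13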